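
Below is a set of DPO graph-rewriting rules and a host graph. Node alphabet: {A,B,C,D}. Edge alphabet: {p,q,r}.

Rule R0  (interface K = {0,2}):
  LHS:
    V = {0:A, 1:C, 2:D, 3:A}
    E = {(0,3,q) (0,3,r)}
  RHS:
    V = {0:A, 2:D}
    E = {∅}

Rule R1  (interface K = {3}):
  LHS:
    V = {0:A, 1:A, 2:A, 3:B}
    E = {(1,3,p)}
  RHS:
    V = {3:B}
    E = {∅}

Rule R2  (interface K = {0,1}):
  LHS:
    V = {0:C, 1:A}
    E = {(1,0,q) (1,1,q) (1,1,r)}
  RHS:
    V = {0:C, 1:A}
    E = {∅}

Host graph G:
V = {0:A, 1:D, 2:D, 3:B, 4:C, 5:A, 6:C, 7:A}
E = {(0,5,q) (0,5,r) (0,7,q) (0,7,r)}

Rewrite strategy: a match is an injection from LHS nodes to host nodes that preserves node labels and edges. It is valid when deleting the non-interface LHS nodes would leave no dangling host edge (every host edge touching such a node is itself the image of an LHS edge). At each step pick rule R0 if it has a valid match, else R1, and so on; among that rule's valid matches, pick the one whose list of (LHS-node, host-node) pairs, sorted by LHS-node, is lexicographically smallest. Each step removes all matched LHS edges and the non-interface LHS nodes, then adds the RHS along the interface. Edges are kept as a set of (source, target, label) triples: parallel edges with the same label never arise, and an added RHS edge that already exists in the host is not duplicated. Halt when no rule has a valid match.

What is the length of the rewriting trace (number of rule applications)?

initial: |V|=8 |E|=4  E = 0-q->5 0-r->5 0-q->7 0-r->7
step 1: apply R0 at {0↦0, 1↦4, 2↦1, 3↦5}  → |V|=6 |E|=2  E = 0-q->7 0-r->7
step 2: apply R0 at {0↦0, 1↦6, 2↦1, 3↦7}  → |V|=4 |E|=0  E = ∅
halt: no rule applies after step 2

Answer: 2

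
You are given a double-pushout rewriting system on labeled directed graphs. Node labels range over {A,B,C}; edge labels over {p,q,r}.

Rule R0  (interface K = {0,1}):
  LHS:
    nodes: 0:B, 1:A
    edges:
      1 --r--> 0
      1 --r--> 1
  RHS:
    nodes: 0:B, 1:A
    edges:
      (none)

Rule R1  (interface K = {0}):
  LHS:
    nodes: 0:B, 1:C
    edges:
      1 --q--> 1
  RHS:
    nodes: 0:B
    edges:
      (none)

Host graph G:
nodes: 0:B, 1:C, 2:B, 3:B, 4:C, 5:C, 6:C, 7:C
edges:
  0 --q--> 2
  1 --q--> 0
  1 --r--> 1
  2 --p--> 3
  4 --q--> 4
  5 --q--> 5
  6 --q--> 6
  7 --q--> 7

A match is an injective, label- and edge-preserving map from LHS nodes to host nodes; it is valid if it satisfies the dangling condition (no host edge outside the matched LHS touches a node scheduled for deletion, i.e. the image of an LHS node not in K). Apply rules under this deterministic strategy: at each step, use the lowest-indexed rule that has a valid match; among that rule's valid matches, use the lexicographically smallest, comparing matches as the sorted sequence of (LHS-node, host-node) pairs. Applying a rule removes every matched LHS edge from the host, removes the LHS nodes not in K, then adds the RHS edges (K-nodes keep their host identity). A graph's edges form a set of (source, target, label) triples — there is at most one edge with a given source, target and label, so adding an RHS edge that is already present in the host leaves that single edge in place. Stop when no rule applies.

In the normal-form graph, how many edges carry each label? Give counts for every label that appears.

start.  V:8 E:8  edges: 0-q->2 1-q->0 1-r->1 2-p->3 4-q->4 5-q->5 6-q->6 7-q->7
1. fire R1 via {0↦0, 1↦4}  →  V:7 E:7  edges: 0-q->2 1-q->0 1-r->1 2-p->3 5-q->5 6-q->6 7-q->7
2. fire R1 via {0↦0, 1↦5}  →  V:6 E:6  edges: 0-q->2 1-q->0 1-r->1 2-p->3 6-q->6 7-q->7
3. fire R1 via {0↦0, 1↦6}  →  V:5 E:5  edges: 0-q->2 1-q->0 1-r->1 2-p->3 7-q->7
4. fire R1 via {0↦0, 1↦7}  →  V:4 E:4  edges: 0-q->2 1-q->0 1-r->1 2-p->3
normal form: no rule applies after step 4
NF edges: [(0, 2, 'q'), (1, 0, 'q'), (1, 1, 'r'), (2, 3, 'p')]

Answer: p:1 q:2 r:1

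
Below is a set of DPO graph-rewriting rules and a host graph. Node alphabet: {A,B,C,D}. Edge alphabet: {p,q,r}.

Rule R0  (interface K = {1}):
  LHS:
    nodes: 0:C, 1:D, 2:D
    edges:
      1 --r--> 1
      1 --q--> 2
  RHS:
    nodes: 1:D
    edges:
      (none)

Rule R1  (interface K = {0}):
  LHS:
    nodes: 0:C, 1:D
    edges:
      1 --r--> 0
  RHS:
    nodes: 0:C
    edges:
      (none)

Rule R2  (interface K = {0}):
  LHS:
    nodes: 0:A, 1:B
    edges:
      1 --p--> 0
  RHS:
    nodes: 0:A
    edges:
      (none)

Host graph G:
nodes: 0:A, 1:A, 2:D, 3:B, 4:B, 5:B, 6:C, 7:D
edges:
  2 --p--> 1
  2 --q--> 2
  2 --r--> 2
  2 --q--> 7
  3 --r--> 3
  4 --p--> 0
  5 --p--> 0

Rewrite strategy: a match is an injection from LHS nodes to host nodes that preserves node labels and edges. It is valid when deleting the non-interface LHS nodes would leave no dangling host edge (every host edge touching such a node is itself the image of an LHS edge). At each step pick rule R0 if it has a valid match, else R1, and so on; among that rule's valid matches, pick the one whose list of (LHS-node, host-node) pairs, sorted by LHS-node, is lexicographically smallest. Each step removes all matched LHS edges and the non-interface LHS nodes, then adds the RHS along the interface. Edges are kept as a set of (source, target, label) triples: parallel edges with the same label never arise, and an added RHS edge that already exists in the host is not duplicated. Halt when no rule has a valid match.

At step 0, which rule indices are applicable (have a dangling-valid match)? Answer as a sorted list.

R0: 1 valid match — {0↦6, 1↦2, 2↦7}
R1: no valid match — LHS pattern not found
R2: 2 valid matches — {0↦0, 1↦4}, {0↦0, 1↦5}

Answer: [R0,R2]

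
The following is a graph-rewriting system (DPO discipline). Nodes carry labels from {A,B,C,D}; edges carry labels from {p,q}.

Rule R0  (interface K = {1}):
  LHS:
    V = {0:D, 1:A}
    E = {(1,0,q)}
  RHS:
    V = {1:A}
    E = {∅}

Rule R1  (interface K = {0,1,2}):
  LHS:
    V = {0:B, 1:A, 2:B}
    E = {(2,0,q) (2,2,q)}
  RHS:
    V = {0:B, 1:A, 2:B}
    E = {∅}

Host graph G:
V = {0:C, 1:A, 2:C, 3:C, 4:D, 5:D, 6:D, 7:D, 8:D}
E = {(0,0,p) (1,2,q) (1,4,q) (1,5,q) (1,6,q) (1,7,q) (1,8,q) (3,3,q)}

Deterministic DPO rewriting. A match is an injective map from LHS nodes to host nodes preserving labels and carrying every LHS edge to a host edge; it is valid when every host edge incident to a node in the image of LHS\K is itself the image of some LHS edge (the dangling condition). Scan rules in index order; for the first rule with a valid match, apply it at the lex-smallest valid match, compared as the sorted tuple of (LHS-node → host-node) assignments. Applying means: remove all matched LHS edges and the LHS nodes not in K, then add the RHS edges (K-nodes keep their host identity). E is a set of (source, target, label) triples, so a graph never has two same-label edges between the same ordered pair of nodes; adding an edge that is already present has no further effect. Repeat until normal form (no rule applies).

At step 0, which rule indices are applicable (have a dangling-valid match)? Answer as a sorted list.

Answer: [R0]

Steps:
R0: 5 valid matches — {0↦4, 1↦1}, {0↦5, 1↦1}, {0↦6, 1↦1} (+2 more)
R1: no valid match — LHS pattern not found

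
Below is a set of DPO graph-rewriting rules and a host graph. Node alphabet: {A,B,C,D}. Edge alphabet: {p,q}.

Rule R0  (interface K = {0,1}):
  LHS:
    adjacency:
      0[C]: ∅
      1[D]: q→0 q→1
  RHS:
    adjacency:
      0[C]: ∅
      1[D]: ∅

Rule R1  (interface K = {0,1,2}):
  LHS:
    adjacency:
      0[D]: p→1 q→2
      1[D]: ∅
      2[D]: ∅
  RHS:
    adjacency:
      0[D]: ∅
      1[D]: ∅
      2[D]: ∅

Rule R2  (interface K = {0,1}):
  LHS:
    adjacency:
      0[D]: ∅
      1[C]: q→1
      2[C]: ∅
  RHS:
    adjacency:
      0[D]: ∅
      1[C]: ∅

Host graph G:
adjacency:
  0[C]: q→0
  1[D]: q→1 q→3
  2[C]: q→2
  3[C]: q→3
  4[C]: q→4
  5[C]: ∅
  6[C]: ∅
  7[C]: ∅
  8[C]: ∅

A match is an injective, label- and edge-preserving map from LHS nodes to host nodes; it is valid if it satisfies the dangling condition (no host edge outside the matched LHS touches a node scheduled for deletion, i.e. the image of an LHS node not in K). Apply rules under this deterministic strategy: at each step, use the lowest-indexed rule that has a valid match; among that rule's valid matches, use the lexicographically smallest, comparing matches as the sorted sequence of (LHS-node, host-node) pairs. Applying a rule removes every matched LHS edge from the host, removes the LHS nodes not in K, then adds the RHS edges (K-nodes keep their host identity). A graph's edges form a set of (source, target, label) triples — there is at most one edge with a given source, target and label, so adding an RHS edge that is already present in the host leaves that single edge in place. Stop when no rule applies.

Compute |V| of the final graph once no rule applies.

start.  V:9 E:6  edges: 0-q->0 1-q->1 1-q->3 2-q->2 3-q->3 4-q->4
1. fire R0 via {0↦3, 1↦1}  →  V:9 E:4  edges: 0-q->0 2-q->2 3-q->3 4-q->4
2. fire R2 via {0↦1, 1↦0, 2↦5}  →  V:8 E:3  edges: 2-q->2 3-q->3 4-q->4
3. fire R2 via {0↦1, 1↦2, 2↦0}  →  V:7 E:2  edges: 3-q->3 4-q->4
4. fire R2 via {0↦1, 1↦3, 2↦2}  →  V:6 E:1  edges: 4-q->4
5. fire R2 via {0↦1, 1↦4, 2↦3}  →  V:5 E:0  edges: ∅
final graph: no rule applies after step 5
NF nodes: {1:D, 4:C, 6:C, 7:C, 8:C}

Answer: 5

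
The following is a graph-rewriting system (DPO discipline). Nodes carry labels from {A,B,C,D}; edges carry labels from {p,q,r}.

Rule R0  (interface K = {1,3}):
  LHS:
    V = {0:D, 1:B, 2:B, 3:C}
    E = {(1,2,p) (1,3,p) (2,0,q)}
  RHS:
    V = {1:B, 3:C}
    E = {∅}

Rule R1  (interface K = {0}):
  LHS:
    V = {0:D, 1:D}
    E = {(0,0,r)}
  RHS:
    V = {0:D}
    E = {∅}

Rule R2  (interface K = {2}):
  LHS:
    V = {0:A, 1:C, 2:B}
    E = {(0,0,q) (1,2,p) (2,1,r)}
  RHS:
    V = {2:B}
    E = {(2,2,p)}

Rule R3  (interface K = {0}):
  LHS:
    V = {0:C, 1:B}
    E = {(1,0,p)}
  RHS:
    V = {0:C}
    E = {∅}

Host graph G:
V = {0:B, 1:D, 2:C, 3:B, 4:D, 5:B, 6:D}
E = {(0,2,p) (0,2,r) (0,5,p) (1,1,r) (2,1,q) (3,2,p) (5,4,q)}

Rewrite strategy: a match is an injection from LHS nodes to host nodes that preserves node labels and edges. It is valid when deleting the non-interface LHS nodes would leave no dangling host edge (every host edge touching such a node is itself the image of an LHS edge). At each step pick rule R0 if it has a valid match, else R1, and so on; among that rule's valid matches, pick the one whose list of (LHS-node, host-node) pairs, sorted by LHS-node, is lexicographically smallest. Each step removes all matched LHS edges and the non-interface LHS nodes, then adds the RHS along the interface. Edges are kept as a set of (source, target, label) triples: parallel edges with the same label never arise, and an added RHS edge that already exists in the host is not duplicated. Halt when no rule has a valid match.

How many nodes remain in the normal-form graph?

Answer: 3

Derivation:
start.  V:7 E:7  edges: 0-p->2 0-r->2 0-p->5 1-r->1 2-q->1 3-p->2 5-q->4
1. fire R0 via {0↦4, 1↦0, 2↦5, 3↦2}  →  V:5 E:4  edges: 0-r->2 1-r->1 2-q->1 3-p->2
2. fire R1 via {0↦1, 1↦6}  →  V:4 E:3  edges: 0-r->2 2-q->1 3-p->2
3. fire R3 via {0↦2, 1↦3}  →  V:3 E:2  edges: 0-r->2 2-q->1
normal form: no rule applies after step 3
NF nodes: {0:B, 1:D, 2:C}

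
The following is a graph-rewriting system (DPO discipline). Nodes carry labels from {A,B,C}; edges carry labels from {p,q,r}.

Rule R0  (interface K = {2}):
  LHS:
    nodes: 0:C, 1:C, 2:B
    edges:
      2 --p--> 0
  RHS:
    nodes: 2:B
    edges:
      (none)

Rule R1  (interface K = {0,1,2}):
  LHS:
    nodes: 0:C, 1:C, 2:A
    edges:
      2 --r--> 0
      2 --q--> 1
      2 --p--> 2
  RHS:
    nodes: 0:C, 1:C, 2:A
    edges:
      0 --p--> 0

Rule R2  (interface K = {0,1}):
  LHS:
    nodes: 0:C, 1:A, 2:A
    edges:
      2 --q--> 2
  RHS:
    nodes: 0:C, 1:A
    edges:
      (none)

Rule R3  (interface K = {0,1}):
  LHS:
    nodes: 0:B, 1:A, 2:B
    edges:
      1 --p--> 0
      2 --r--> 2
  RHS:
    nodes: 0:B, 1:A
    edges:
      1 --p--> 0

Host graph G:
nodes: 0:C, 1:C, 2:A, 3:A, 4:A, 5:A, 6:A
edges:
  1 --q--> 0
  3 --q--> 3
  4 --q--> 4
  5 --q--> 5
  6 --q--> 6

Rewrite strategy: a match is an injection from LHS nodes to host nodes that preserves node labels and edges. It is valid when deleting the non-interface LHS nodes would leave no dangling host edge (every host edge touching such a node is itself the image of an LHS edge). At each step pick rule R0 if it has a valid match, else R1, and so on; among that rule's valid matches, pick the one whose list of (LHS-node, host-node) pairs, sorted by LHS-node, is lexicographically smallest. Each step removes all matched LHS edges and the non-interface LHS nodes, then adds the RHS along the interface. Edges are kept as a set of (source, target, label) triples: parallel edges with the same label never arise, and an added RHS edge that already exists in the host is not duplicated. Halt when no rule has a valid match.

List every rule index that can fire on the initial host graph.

R0: no valid match — LHS pattern not found
R1: no valid match — LHS pattern not found
R2: 32 valid matches — {0↦0, 1↦2, 2↦3}, {0↦0, 1↦2, 2↦4}, {0↦0, 1↦2, 2↦5} (+29 more)
R3: no valid match — LHS pattern not found

Answer: [R2]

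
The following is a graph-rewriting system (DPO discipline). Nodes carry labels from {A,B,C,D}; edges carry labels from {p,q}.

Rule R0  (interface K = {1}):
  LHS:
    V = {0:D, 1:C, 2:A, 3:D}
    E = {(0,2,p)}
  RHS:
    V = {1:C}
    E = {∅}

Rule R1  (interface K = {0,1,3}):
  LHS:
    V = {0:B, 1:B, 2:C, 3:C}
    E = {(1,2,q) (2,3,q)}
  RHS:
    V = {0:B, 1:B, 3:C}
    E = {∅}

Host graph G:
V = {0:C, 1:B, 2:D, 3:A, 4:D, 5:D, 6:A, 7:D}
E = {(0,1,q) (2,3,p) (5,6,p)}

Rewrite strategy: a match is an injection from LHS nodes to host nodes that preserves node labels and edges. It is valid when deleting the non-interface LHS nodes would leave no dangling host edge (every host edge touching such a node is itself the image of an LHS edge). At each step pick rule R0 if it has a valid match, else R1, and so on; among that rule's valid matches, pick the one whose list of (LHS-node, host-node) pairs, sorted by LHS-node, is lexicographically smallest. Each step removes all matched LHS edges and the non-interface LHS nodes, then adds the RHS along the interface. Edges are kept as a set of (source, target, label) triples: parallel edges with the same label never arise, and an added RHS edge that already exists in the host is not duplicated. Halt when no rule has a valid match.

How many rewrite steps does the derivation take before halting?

Answer: 2

Steps:
initial: |V|=8 |E|=3  E = 0-q->1 2-p->3 5-p->6
step 1: apply R0 at {0↦2, 1↦0, 2↦3, 3↦4}  → |V|=5 |E|=2  E = 0-q->1 5-p->6
step 2: apply R0 at {0↦5, 1↦0, 2↦6, 3↦7}  → |V|=2 |E|=1  E = 0-q->1
halt: no rule applies after step 2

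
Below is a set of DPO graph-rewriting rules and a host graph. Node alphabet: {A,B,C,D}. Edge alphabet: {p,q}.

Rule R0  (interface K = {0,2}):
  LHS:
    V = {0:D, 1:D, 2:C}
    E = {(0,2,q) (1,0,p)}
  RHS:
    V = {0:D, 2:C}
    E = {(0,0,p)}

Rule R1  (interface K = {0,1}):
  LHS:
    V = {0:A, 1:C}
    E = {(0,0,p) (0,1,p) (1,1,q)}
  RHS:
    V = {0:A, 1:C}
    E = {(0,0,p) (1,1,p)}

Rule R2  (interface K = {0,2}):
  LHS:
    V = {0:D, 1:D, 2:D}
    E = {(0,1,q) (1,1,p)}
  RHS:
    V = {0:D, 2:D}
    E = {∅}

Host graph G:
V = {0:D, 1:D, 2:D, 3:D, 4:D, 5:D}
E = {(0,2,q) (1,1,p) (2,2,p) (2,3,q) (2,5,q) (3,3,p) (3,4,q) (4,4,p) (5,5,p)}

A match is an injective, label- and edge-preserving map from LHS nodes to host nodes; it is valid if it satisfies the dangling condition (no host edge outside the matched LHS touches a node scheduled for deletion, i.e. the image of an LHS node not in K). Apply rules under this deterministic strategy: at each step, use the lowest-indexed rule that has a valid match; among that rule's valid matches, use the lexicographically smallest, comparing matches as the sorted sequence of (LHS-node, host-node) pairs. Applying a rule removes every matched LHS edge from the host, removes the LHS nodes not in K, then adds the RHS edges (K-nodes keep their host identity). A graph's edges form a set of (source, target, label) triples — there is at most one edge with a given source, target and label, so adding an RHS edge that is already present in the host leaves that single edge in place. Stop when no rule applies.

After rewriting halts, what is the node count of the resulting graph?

start.  V:6 E:9  edges: 0-q->2 1-p->1 2-p->2 2-q->3 2-q->5 3-p->3 3-q->4 4-p->4 5-p->5
1. fire R2 via {0↦2, 1↦5, 2↦0}  →  V:5 E:7  edges: 0-q->2 1-p->1 2-p->2 2-q->3 3-p->3 3-q->4 4-p->4
2. fire R2 via {0↦3, 1↦4, 2↦0}  →  V:4 E:5  edges: 0-q->2 1-p->1 2-p->2 2-q->3 3-p->3
3. fire R2 via {0↦2, 1↦3, 2↦0}  →  V:3 E:3  edges: 0-q->2 1-p->1 2-p->2
4. fire R2 via {0↦0, 1↦2, 2↦1}  →  V:2 E:1  edges: 1-p->1
final graph: no rule applies after step 4
NF nodes: {0:D, 1:D}

Answer: 2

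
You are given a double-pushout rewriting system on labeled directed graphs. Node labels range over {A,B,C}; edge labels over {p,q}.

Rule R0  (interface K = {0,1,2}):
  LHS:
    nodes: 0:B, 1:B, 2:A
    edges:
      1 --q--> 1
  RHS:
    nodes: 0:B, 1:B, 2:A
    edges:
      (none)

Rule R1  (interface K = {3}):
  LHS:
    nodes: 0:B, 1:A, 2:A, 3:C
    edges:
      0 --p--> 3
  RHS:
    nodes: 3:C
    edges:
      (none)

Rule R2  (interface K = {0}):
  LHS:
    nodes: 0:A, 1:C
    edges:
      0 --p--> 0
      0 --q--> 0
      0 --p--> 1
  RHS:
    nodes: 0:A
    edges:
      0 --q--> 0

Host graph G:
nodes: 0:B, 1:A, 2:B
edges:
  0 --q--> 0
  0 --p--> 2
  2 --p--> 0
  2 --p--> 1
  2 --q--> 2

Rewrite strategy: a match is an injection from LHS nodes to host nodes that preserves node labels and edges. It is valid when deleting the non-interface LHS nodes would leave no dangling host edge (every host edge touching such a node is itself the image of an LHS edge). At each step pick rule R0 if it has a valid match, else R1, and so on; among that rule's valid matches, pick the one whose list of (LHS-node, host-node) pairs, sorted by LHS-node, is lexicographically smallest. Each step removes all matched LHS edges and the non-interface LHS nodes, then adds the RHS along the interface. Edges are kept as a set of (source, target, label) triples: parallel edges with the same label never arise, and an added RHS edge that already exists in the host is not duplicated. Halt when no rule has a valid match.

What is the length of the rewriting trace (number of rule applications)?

initial: |V|=3 |E|=5  E = 0-q->0 0-p->2 2-p->0 2-p->1 2-q->2
step 1: apply R0 at {0↦0, 1↦2, 2↦1}  → |V|=3 |E|=4  E = 0-q->0 0-p->2 2-p->0 2-p->1
step 2: apply R0 at {0↦2, 1↦0, 2↦1}  → |V|=3 |E|=3  E = 0-p->2 2-p->0 2-p->1
halt: no rule applies after step 2

Answer: 2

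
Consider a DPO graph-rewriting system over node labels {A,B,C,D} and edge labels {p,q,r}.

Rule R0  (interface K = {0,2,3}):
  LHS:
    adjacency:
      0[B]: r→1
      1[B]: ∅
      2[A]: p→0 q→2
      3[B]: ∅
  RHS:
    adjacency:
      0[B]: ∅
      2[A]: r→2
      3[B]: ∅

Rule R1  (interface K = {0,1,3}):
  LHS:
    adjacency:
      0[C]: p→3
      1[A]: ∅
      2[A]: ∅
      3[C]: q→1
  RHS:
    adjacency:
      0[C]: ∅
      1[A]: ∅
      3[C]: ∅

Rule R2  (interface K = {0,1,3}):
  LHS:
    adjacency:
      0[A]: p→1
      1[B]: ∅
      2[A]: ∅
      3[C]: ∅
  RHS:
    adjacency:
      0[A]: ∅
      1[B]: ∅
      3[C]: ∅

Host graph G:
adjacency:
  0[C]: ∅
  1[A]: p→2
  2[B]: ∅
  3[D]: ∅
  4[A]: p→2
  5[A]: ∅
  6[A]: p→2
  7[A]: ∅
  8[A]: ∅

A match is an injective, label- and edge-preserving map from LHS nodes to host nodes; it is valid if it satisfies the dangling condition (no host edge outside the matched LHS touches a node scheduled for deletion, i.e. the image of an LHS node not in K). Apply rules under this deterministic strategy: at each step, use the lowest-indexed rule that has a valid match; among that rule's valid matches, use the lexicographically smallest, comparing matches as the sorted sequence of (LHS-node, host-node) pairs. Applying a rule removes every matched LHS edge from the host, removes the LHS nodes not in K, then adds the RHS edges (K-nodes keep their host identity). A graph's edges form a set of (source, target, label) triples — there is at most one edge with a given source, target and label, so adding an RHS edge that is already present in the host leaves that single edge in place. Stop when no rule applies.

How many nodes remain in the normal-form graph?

initial: |V|=9 |E|=3  E = 1-p->2 4-p->2 6-p->2
step 1: apply R2 at {0↦1, 1↦2, 2↦5, 3↦0}  → |V|=8 |E|=2  E = 4-p->2 6-p->2
step 2: apply R2 at {0↦4, 1↦2, 2↦1, 3↦0}  → |V|=7 |E|=1  E = 6-p->2
step 3: apply R2 at {0↦6, 1↦2, 2↦4, 3↦0}  → |V|=6 |E|=0  E = ∅
halt: no rule applies after step 3
NF nodes: {0:C, 2:B, 3:D, 6:A, 7:A, 8:A}

Answer: 6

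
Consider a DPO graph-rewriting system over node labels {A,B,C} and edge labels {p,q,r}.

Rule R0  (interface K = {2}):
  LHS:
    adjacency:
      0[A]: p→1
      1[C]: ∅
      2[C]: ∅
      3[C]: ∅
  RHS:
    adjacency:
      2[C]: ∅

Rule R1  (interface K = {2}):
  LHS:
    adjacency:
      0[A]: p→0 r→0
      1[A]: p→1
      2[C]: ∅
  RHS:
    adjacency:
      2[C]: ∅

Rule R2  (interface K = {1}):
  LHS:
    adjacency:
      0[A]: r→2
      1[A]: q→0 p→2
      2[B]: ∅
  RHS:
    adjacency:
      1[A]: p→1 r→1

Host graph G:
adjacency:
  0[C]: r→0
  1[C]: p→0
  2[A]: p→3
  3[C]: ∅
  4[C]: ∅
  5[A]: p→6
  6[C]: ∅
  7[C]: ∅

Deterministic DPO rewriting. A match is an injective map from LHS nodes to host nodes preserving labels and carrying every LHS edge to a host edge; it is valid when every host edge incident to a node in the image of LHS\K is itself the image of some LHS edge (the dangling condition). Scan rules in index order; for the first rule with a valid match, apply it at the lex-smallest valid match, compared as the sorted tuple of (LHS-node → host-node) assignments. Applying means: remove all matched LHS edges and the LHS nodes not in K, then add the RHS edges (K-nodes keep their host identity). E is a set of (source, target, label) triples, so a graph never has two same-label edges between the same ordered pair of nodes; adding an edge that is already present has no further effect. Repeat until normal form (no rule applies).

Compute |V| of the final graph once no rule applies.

start.  V:8 E:4  edges: 0-r->0 1-p->0 2-p->3 5-p->6
1. fire R0 via {0↦2, 1↦3, 2↦0, 3↦4}  →  V:5 E:3  edges: 0-r->0 1-p->0 5-p->6
2. fire R0 via {0↦5, 1↦6, 2↦0, 3↦7}  →  V:2 E:2  edges: 0-r->0 1-p->0
final graph: no rule applies after step 2
NF nodes: {0:C, 1:C}

Answer: 2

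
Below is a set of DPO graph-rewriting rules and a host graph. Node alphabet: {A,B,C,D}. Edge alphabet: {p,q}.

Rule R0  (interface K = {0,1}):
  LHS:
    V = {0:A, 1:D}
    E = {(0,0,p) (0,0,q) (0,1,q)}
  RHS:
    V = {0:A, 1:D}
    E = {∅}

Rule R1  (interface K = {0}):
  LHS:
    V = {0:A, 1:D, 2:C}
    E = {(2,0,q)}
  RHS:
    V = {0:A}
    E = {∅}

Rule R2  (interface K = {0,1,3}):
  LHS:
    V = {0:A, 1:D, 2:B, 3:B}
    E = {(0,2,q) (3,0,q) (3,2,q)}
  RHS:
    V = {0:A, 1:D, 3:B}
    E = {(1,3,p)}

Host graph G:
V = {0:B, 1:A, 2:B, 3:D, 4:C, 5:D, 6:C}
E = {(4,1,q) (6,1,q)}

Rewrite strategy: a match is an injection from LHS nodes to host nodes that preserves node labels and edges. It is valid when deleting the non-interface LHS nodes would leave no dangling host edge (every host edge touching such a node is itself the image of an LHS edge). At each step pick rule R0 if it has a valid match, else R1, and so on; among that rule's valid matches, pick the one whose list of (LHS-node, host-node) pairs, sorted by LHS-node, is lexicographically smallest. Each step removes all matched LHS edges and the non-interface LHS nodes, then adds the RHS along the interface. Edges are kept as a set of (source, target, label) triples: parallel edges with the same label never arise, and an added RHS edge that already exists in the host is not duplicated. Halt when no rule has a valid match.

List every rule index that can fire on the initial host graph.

R0: no valid match — LHS pattern not found
R1: 4 valid matches — {0↦1, 1↦3, 2↦4}, {0↦1, 1↦3, 2↦6}, {0↦1, 1↦5, 2↦4} (+1 more)
R2: no valid match — LHS pattern not found

Answer: [R1]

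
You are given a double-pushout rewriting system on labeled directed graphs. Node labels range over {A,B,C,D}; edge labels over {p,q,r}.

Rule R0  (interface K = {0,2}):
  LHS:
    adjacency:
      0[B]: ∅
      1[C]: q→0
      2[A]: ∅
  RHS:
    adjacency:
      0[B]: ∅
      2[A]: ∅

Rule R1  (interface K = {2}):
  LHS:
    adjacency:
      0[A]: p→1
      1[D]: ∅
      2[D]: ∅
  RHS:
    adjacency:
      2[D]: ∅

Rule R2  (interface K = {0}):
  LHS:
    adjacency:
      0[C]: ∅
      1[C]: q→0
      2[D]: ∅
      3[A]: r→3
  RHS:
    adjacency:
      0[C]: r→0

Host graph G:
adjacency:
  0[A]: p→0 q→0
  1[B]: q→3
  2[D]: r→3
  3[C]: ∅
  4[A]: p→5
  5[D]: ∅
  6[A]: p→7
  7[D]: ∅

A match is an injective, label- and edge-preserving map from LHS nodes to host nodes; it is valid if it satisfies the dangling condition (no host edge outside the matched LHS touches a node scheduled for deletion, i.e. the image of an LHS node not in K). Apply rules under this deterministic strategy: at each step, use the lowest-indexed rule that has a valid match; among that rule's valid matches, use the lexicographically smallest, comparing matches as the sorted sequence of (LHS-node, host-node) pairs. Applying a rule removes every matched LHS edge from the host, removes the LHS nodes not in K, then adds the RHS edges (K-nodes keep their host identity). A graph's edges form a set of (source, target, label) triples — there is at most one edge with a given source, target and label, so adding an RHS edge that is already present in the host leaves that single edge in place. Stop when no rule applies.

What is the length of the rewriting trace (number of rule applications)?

Answer: 2

Rewrite trace:
[0] host  ⇒  8 nodes, 6 edges  {0-p->0 0-q->0 1-q->3 2-r->3 4-p->5 6-p->7}
[1] R1 @ {0↦4, 1↦5, 2↦2}  ⇒  6 nodes, 5 edges  {0-p->0 0-q->0 1-q->3 2-r->3 6-p->7}
[2] R1 @ {0↦6, 1↦7, 2↦2}  ⇒  4 nodes, 4 edges  {0-p->0 0-q->0 1-q->3 2-r->3}
halt: no rule applies after step 2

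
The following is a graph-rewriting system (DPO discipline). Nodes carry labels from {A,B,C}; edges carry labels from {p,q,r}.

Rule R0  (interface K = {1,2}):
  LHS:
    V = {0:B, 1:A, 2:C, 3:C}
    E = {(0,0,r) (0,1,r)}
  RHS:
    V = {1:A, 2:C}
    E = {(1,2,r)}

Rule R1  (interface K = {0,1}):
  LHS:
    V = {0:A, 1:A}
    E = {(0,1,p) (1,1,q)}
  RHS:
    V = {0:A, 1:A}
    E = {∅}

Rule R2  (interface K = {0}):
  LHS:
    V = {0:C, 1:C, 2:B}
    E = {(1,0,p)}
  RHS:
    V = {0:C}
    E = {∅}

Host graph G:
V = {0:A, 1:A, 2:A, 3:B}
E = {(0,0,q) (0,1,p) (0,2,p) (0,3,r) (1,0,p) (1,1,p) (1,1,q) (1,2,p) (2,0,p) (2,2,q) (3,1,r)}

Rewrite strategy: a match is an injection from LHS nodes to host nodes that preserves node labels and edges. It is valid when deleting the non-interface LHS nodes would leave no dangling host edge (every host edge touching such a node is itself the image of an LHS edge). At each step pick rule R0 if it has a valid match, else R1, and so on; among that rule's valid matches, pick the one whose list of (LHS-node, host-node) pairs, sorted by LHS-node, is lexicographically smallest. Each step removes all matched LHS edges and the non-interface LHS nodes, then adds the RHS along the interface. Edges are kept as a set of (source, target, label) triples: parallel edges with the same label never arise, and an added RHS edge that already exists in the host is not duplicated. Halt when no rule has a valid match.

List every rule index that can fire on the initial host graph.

Answer: [R1]

Steps:
R0: no valid match — LHS pattern not found
R1: 5 valid matches — {0↦0, 1↦1}, {0↦0, 1↦2}, {0↦1, 1↦0} (+2 more)
R2: no valid match — LHS pattern not found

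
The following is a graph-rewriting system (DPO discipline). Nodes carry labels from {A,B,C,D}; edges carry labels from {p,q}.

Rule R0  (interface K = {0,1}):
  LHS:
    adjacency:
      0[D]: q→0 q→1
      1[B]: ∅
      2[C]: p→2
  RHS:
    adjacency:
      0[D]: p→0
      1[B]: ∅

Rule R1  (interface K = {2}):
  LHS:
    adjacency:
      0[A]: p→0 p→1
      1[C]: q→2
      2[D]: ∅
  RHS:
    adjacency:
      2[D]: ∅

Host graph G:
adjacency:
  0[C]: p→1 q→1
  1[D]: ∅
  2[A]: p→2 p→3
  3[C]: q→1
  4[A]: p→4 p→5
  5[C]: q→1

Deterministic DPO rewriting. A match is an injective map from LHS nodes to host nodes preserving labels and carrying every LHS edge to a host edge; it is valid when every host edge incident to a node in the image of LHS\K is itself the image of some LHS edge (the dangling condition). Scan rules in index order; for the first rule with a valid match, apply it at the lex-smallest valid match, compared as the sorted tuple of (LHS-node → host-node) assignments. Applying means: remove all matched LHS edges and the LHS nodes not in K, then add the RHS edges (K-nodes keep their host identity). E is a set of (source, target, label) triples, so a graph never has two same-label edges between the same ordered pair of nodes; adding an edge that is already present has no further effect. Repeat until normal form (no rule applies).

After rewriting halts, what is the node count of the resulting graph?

initial: |V|=6 |E|=8  E = 0-p->1 0-q->1 2-p->2 2-p->3 3-q->1 4-p->4 4-p->5 5-q->1
step 1: apply R1 at {0↦2, 1↦3, 2↦1}  → |V|=4 |E|=5  E = 0-p->1 0-q->1 4-p->4 4-p->5 5-q->1
step 2: apply R1 at {0↦4, 1↦5, 2↦1}  → |V|=2 |E|=2  E = 0-p->1 0-q->1
normal form: no rule applies after step 2
NF nodes: {0:C, 1:D}

Answer: 2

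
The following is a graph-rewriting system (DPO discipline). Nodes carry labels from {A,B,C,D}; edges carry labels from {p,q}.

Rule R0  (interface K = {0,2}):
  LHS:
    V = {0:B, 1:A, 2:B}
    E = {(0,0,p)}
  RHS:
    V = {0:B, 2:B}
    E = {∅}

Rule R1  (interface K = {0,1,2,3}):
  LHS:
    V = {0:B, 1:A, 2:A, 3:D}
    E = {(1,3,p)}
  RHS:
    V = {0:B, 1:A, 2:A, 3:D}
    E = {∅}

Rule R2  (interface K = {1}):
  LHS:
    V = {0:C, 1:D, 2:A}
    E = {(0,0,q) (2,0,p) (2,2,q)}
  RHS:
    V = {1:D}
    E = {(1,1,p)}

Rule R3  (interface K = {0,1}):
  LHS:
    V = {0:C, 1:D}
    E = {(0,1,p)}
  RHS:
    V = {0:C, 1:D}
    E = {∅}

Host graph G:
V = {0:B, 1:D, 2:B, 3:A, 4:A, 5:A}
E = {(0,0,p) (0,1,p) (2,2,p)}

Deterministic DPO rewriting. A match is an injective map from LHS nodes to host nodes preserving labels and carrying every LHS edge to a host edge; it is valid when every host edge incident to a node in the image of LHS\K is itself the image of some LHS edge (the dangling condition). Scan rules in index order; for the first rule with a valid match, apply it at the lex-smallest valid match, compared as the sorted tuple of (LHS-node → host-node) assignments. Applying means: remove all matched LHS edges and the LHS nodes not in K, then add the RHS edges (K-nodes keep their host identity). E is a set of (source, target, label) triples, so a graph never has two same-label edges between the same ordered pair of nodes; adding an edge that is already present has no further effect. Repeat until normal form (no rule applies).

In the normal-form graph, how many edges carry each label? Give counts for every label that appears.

Answer: p:1

Rewrite trace:
start.  V:6 E:3  edges: 0-p->0 0-p->1 2-p->2
1. fire R0 via {0↦0, 1↦3, 2↦2}  →  V:5 E:2  edges: 0-p->1 2-p->2
2. fire R0 via {0↦2, 1↦4, 2↦0}  →  V:4 E:1  edges: 0-p->1
normal form: no rule applies after step 2
NF edges: [(0, 1, 'p')]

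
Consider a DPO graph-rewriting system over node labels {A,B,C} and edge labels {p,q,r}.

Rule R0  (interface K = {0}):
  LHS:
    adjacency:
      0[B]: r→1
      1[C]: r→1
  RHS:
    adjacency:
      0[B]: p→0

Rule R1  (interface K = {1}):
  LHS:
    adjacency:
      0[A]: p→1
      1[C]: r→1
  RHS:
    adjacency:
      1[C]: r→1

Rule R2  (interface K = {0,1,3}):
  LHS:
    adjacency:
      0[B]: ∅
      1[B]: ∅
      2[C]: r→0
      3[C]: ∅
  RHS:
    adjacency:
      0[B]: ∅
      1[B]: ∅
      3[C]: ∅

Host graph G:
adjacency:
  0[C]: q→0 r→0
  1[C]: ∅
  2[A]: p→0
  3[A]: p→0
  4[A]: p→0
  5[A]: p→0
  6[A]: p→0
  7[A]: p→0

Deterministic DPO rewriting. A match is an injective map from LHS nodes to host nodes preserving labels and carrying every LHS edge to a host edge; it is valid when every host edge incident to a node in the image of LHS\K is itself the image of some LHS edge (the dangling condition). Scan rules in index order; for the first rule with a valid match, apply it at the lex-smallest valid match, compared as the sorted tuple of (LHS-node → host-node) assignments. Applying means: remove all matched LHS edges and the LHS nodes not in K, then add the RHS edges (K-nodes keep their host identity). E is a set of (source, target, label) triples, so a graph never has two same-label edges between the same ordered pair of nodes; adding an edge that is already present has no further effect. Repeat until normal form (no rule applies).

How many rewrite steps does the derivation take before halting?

start.  V:8 E:8  edges: 0-q->0 0-r->0 2-p->0 3-p->0 4-p->0 5-p->0 6-p->0 7-p->0
1. fire R1 via {0↦2, 1↦0}  →  V:7 E:7  edges: 0-q->0 0-r->0 3-p->0 4-p->0 5-p->0 6-p->0 7-p->0
2. fire R1 via {0↦3, 1↦0}  →  V:6 E:6  edges: 0-q->0 0-r->0 4-p->0 5-p->0 6-p->0 7-p->0
3. fire R1 via {0↦4, 1↦0}  →  V:5 E:5  edges: 0-q->0 0-r->0 5-p->0 6-p->0 7-p->0
4. fire R1 via {0↦5, 1↦0}  →  V:4 E:4  edges: 0-q->0 0-r->0 6-p->0 7-p->0
5. fire R1 via {0↦6, 1↦0}  →  V:3 E:3  edges: 0-q->0 0-r->0 7-p->0
6. fire R1 via {0↦7, 1↦0}  →  V:2 E:2  edges: 0-q->0 0-r->0
halt: no rule applies after step 6

Answer: 6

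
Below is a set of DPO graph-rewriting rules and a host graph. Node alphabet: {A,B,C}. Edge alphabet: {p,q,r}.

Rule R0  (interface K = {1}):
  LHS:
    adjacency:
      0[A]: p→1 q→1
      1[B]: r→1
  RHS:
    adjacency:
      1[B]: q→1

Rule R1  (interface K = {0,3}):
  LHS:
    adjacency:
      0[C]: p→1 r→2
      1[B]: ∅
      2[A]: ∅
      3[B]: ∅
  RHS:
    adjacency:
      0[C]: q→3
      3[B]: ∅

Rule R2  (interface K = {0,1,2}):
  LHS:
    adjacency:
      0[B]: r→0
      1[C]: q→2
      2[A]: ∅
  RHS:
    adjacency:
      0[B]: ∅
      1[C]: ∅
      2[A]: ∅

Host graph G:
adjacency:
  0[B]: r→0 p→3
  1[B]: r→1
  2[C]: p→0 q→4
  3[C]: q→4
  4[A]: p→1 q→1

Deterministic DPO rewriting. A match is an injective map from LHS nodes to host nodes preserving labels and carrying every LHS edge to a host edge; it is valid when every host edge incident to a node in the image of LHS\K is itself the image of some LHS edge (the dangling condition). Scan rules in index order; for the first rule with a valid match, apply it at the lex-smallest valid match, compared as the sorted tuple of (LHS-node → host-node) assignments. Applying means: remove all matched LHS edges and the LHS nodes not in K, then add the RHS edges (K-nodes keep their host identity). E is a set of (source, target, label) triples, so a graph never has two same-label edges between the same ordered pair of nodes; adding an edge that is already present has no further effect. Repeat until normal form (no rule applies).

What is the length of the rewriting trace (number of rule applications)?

Answer: 2

Rewrite trace:
[0] host  ⇒  5 nodes, 8 edges  {0-r->0 0-p->3 1-r->1 2-p->0 2-q->4 3-q->4 4-p->1 4-q->1}
[1] R2 @ {0↦0, 1↦2, 2↦4}  ⇒  5 nodes, 6 edges  {0-p->3 1-r->1 2-p->0 3-q->4 4-p->1 4-q->1}
[2] R2 @ {0↦1, 1↦3, 2↦4}  ⇒  5 nodes, 4 edges  {0-p->3 2-p->0 4-p->1 4-q->1}
normal form: no rule applies after step 2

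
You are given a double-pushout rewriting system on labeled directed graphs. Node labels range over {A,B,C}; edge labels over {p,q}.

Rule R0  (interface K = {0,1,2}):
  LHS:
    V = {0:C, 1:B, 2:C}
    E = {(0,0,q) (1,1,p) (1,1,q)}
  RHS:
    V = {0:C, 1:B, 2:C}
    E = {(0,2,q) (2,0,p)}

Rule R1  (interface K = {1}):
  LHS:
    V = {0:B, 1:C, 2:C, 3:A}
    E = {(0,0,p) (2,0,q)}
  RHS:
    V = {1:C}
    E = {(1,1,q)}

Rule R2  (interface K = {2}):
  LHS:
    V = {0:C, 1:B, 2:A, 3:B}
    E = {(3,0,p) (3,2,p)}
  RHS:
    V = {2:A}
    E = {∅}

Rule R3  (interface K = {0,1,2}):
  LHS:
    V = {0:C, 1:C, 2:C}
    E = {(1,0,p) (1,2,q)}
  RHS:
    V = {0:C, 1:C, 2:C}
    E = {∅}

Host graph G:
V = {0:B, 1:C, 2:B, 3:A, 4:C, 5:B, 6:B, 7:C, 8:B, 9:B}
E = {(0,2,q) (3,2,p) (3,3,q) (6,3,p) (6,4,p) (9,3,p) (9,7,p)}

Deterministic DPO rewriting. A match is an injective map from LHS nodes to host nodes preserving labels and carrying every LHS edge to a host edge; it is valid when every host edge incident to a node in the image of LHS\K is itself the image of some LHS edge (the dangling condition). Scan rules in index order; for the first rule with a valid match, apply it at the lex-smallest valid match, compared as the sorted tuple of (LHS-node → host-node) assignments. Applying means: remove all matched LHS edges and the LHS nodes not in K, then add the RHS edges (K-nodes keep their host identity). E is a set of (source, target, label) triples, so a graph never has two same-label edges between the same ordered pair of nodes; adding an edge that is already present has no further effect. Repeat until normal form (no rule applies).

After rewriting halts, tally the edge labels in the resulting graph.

Answer: p:1 q:2

Derivation:
[0] host  ⇒  10 nodes, 7 edges  {0-q->2 3-p->2 3-q->3 6-p->3 6-p->4 9-p->3 9-p->7}
[1] R2 @ {0↦4, 1↦5, 2↦3, 3↦6}  ⇒  7 nodes, 5 edges  {0-q->2 3-p->2 3-q->3 9-p->3 9-p->7}
[2] R2 @ {0↦7, 1↦8, 2↦3, 3↦9}  ⇒  4 nodes, 3 edges  {0-q->2 3-p->2 3-q->3}
normal form: no rule applies after step 2
NF edges: [(0, 2, 'q'), (3, 2, 'p'), (3, 3, 'q')]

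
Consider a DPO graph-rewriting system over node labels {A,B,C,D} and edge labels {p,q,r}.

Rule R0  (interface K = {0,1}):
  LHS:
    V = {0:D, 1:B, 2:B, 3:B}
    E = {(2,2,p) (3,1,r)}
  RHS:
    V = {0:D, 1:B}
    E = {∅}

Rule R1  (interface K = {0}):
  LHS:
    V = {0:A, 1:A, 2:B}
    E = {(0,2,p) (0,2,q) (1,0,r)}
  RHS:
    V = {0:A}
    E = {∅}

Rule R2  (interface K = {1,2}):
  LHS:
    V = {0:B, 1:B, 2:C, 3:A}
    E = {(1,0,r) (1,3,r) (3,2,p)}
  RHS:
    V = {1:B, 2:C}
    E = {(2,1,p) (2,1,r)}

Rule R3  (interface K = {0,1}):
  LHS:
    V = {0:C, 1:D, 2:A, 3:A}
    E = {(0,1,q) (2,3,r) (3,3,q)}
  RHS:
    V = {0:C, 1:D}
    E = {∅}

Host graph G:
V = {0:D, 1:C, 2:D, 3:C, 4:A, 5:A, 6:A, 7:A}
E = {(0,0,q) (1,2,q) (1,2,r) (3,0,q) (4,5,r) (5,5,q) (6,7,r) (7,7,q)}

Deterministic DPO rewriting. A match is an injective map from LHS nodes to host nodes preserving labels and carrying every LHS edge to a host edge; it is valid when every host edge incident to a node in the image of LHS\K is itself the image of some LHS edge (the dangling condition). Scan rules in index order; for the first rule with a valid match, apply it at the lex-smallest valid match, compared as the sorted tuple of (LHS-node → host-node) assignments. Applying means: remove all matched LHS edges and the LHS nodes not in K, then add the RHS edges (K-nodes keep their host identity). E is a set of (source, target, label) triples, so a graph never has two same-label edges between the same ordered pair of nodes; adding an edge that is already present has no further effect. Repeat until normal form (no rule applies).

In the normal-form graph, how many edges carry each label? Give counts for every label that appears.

Answer: q:1 r:1

Rewrite trace:
start.  V:8 E:8  edges: 0-q->0 1-q->2 1-r->2 3-q->0 4-r->5 5-q->5 6-r->7 7-q->7
1. fire R3 via {0↦1, 1↦2, 2↦4, 3↦5}  →  V:6 E:5  edges: 0-q->0 1-r->2 3-q->0 6-r->7 7-q->7
2. fire R3 via {0↦3, 1↦0, 2↦6, 3↦7}  →  V:4 E:2  edges: 0-q->0 1-r->2
final graph: no rule applies after step 2
NF edges: [(0, 0, 'q'), (1, 2, 'r')]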